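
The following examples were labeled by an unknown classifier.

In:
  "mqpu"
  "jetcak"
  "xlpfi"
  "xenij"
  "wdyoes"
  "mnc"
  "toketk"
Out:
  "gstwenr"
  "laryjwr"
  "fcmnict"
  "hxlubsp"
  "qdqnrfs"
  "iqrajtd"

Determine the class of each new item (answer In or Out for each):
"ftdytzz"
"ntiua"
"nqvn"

One predicate separates the groups cleanly: length ≤ 6.
"ftdytzz": length 7 — does not pass, so Out. "ntiua": length 5 — fits, so In. "nqvn": length 4 — fits, so In.

Out, In, In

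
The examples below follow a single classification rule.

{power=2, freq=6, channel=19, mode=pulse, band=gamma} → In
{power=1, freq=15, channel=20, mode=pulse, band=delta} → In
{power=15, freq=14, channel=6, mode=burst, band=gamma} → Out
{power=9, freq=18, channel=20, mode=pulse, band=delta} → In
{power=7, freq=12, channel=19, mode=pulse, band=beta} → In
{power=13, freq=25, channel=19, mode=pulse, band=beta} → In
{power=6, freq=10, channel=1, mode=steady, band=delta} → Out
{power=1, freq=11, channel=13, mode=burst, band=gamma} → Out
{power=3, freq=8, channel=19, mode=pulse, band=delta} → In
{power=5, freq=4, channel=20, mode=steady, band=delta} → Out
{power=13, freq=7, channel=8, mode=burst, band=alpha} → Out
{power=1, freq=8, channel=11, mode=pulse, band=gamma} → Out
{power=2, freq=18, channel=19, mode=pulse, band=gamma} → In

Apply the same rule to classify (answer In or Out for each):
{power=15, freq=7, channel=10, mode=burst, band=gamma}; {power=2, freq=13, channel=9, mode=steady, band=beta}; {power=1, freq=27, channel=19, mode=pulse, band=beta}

Out, Out, In

'In' ⟺ mode is pulse AND channel ≥ 13.
{power=15, freq=7, channel=10, mode=burst, band=gamma}: Out (mode is burst, channel = 10).
{power=2, freq=13, channel=9, mode=steady, band=beta}: Out (mode is steady, channel = 9).
{power=1, freq=27, channel=19, mode=pulse, band=beta}: In (mode is pulse, channel = 19).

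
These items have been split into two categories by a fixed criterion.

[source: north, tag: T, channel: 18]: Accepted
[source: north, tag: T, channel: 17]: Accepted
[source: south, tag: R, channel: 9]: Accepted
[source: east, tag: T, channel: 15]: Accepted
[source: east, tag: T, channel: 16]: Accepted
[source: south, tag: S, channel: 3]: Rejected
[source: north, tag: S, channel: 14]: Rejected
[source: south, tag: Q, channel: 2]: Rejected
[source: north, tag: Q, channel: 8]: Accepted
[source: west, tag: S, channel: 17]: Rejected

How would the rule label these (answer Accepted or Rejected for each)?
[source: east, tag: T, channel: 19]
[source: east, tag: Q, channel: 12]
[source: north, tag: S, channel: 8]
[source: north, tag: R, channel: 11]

Accepted, Accepted, Rejected, Accepted

All 'Accepted' examples share one property — tag is not S AND channel ≥ 3 — and every 'Rejected' example lacks it.
[source: east, tag: T, channel: 19]: Accepted (tag is T, channel = 19). [source: east, tag: Q, channel: 12]: Accepted (tag is Q, channel = 12). [source: north, tag: S, channel: 8]: Rejected (tag is S, channel = 8). [source: north, tag: R, channel: 11]: Accepted (tag is R, channel = 11).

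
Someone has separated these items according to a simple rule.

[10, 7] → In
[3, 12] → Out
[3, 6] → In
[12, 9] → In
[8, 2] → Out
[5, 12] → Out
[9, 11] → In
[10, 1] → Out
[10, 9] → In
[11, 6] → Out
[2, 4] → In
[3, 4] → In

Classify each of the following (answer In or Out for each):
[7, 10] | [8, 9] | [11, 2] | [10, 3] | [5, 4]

In, In, Out, Out, In

Rule: |first − second| ≤ 3. This holds for each 'In' example and fails for each 'Out' one.
[7, 10]: |7−10| = 3, fits → In. [8, 9]: |8−9| = 1, fits → In. [11, 2]: |11−2| = 9, does not fit → Out. [10, 3]: |10−3| = 7, does not fit → Out. [5, 4]: |5−4| = 1, fits → In.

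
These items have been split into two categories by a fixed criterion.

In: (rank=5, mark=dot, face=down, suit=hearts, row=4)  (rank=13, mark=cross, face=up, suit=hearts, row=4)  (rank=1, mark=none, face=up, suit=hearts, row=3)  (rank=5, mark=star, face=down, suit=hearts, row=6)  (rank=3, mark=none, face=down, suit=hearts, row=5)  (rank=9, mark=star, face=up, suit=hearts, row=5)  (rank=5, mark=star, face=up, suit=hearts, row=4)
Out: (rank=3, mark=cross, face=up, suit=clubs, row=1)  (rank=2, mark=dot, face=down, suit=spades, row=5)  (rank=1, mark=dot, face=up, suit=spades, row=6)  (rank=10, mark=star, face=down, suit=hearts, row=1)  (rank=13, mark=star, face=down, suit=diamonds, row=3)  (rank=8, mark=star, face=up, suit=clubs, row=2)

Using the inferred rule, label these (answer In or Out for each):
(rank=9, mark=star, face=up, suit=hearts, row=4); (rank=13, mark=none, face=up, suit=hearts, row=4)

In, In

The simplest hypothesis consistent with all the labels is: suit is hearts AND row ≥ 2.
(rank=9, mark=star, face=up, suit=hearts, row=4): suit is hearts, row = 4 — matches, so In.
(rank=13, mark=none, face=up, suit=hearts, row=4): suit is hearts, row = 4 — matches, so In.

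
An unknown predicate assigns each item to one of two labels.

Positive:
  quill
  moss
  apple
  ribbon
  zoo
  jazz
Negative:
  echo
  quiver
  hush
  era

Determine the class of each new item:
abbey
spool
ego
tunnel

Positive, Positive, Negative, Positive

'Positive' ⟺ has a double letter.
Positive: abbey, since 'bb' doubled. Positive: spool, since 'oo' doubled. Negative: ego, since no doubled letter. Positive: tunnel, since 'nn' doubled.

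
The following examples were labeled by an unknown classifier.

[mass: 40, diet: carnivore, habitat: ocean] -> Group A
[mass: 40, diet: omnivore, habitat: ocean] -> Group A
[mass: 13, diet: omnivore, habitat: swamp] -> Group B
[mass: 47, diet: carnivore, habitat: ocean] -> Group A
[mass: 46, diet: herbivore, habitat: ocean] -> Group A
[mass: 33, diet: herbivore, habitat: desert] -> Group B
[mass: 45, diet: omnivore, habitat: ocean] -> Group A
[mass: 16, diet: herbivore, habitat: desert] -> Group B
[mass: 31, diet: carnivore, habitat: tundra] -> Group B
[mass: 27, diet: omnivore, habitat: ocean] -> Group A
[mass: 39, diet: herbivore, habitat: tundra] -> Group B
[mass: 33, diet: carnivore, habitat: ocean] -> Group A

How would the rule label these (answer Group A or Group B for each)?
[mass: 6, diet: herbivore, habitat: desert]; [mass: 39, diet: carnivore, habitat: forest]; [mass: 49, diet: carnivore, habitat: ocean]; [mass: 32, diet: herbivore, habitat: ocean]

Group B, Group B, Group A, Group A

One predicate separates the groups cleanly: habitat is ocean.
[mass: 6, diet: herbivore, habitat: desert] — habitat is desert, hence Group B.
[mass: 39, diet: carnivore, habitat: forest] — habitat is forest, hence Group B.
[mass: 49, diet: carnivore, habitat: ocean] — habitat is ocean, hence Group A.
[mass: 32, diet: herbivore, habitat: ocean] — habitat is ocean, hence Group A.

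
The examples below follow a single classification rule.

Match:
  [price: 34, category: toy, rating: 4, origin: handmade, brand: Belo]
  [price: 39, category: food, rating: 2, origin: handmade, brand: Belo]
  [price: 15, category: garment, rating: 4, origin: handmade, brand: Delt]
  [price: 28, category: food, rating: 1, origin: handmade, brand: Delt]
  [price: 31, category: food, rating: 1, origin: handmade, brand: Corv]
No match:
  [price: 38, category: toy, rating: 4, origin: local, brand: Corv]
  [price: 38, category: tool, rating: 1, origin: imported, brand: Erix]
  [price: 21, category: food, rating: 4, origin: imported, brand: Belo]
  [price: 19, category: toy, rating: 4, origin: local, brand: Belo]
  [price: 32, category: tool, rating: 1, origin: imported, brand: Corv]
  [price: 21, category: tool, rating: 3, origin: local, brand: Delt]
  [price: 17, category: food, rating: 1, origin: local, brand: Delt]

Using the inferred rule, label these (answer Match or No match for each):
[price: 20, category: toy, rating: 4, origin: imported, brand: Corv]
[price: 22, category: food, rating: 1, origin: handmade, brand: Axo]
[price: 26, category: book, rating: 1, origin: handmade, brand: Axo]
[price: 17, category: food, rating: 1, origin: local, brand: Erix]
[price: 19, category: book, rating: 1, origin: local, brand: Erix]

No match, Match, Match, No match, No match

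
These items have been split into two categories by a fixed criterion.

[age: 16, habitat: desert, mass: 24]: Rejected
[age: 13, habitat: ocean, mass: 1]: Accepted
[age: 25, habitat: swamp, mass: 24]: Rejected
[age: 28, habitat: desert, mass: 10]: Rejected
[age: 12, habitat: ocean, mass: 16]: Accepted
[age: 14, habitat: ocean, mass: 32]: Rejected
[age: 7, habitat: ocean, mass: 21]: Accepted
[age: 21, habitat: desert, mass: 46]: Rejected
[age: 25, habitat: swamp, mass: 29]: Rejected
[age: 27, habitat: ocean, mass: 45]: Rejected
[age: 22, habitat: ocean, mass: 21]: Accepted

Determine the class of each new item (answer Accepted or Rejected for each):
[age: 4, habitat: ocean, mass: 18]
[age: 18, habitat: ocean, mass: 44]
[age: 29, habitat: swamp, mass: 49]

A rule that fits every label: habitat is ocean AND mass ≤ 21 — true of each 'Accepted' example, false of each 'Rejected' one.
[age: 4, habitat: ocean, mass: 18]: habitat is ocean, mass = 18, satisfies this → Accepted. [age: 18, habitat: ocean, mass: 44]: habitat is ocean, mass = 44, does not fit → Rejected. [age: 29, habitat: swamp, mass: 49]: habitat is swamp, mass = 49, does not fit → Rejected.

Accepted, Rejected, Rejected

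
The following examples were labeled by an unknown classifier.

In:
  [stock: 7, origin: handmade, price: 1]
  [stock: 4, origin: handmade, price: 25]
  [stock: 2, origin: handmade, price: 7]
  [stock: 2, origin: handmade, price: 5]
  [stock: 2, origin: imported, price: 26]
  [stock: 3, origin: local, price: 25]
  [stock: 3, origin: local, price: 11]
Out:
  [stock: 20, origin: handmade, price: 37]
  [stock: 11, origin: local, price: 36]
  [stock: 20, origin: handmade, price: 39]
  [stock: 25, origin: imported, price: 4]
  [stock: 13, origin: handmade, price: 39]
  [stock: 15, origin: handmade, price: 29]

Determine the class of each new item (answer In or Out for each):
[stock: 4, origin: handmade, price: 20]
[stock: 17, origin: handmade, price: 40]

The pattern is that an item is 'In' exactly when: stock ≤ 7.
[stock: 4, origin: handmade, price: 20] — stock = 4, hence In. [stock: 17, origin: handmade, price: 40] — stock = 17, hence Out.

In, Out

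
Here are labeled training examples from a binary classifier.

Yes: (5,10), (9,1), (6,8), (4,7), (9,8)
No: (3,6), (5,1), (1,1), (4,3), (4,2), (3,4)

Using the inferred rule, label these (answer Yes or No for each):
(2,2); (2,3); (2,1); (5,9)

No, No, No, Yes

The common property of the 'Yes' items is: sum ≥ 10. No 'No' item has it.
(2,2): 2+2 = 4 — does not fit, so No.
(2,3): 2+3 = 5 — does not fit, so No.
(2,1): 2+1 = 3 — does not fit, so No.
(5,9): 5+9 = 14 — meets the rule, so Yes.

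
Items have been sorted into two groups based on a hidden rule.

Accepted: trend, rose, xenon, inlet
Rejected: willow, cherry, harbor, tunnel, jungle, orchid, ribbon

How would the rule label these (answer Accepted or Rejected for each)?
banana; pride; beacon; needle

Rejected, Accepted, Rejected, Rejected

The common property of the 'Accepted' items is: length ≤ 5. No 'Rejected' item has it.
banana: Rejected (length 6).
pride: Accepted (length 5).
beacon: Rejected (length 6).
needle: Rejected (length 6).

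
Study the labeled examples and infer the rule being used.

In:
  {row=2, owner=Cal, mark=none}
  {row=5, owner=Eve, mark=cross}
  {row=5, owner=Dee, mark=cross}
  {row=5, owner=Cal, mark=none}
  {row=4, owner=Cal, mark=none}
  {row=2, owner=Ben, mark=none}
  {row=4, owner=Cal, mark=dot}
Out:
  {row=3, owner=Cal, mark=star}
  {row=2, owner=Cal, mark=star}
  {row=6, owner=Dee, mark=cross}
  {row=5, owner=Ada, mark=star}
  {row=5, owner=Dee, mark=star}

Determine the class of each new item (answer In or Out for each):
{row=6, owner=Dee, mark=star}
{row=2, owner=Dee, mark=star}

Out, Out

The rule appears to be: mark is not star AND row ≤ 5.
{row=6, owner=Dee, mark=star} → mark is star, row = 6 → Out.
{row=2, owner=Dee, mark=star} → mark is star, row = 2 → Out.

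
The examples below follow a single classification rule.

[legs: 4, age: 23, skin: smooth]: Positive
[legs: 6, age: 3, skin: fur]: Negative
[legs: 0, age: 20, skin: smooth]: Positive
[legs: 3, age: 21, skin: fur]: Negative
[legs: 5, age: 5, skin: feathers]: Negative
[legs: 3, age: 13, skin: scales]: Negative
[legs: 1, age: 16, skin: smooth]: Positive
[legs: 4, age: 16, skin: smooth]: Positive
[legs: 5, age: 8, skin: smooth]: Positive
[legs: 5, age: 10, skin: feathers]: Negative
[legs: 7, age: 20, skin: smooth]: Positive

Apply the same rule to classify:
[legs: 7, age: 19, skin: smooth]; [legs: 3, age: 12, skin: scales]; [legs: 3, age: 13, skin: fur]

One predicate separates the groups cleanly: skin is smooth.
[legs: 7, age: 19, skin: smooth]: Positive (skin is smooth).
[legs: 3, age: 12, skin: scales]: Negative (skin is scales).
[legs: 3, age: 13, skin: fur]: Negative (skin is fur).

Positive, Negative, Negative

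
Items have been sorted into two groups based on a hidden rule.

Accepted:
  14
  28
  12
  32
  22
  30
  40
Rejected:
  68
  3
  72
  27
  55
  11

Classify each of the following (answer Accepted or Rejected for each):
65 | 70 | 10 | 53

Rejected, Rejected, Accepted, Rejected

The pattern is that an item is 'Accepted' exactly when: even AND at most 40.
65: 65 is odd, 65 > 40 — fails this test, so Rejected. 70: 70 is even, 70 > 40 — fails this test, so Rejected. 10: 10 is even, 10 ≤ 40 — fits, so Accepted. 53: 53 is odd, 53 > 40 — fails this test, so Rejected.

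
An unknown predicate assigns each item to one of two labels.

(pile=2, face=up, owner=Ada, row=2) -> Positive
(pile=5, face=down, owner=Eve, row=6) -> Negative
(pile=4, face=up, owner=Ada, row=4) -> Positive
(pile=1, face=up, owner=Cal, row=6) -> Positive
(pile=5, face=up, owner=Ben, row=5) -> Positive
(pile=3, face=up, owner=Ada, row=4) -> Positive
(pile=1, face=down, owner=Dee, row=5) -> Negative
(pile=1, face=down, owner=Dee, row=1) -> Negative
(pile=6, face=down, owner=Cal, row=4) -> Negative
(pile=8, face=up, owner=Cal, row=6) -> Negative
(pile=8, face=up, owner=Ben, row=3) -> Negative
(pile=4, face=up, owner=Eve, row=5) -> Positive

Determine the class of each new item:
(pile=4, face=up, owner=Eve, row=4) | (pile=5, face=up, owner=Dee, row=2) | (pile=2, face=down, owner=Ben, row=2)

Positive, Positive, Negative

The pattern is that an item is 'Positive' exactly when: face is up AND pile ≤ 5.
(pile=4, face=up, owner=Eve, row=4): face is up, pile = 4, passes → Positive. (pile=5, face=up, owner=Dee, row=2): face is up, pile = 5, passes → Positive. (pile=2, face=down, owner=Ben, row=2): face is down, pile = 2, does not fit → Negative.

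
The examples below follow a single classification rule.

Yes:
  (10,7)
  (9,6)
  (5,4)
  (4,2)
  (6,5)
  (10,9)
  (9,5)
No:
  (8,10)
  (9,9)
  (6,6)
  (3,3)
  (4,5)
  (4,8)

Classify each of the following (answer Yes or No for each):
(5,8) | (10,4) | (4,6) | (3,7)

The pattern is that an item is 'Yes' exactly when: first > second.
(5,8): 5 < 8, doesn't match → No. (10,4): 10 > 4, passes → Yes. (4,6): 4 < 6, doesn't match → No. (3,7): 3 < 7, doesn't match → No.

No, Yes, No, No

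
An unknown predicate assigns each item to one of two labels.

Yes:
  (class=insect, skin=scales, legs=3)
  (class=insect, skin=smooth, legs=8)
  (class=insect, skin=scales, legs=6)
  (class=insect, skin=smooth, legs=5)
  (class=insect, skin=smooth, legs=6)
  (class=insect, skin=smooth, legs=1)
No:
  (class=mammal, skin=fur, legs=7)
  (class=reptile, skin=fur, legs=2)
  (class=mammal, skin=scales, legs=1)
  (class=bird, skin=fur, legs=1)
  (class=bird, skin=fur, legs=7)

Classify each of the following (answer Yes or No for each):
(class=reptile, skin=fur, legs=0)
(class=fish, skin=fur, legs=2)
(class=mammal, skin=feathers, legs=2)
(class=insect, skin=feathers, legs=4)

No, No, No, Yes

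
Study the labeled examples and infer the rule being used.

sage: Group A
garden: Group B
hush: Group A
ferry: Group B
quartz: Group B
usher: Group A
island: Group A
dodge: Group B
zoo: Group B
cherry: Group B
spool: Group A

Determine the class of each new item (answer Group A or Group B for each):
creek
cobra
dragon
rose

Group B, Group B, Group B, Group A

Checking candidate rules against both groups, what survives is: contains 's'.
creek → no 's' → Group B. cobra → no 's' → Group B. dragon → no 's' → Group B. rose → has 's' → Group A.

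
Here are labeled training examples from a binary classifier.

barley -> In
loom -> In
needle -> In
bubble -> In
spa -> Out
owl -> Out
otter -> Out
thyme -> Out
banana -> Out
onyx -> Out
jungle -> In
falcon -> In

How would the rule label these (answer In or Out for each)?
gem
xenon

Out, Out

The distinguishing property — even length AND contains 'l' — holds for all the 'In' cases and none of the 'Out' cases.
Out: gem, since length 3, no 'l'. Out: xenon, since length 5, no 'l'.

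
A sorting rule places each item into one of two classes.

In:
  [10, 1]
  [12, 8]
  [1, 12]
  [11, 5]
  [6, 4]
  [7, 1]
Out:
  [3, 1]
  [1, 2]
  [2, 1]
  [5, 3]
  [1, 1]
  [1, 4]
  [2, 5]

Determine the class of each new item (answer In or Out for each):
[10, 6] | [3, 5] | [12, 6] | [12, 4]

One predicate separates the groups cleanly: max ≥ 6.
[10, 6] — max 10, hence In. [3, 5] — max 5, hence Out. [12, 6] — max 12, hence In. [12, 4] — max 12, hence In.

In, Out, In, In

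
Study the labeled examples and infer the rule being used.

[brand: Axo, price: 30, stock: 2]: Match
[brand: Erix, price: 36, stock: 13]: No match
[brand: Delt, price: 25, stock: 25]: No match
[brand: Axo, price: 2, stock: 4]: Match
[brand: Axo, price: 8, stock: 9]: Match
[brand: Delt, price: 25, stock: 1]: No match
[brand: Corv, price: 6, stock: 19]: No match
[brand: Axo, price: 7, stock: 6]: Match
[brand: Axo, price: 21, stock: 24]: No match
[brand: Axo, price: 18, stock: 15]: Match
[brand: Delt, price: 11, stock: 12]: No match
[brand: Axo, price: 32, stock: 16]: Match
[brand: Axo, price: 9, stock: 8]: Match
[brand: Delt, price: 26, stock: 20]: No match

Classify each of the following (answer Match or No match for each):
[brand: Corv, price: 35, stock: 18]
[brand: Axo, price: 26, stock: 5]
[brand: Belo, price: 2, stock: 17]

No match, Match, No match

All 'Match' examples share one property — brand is Axo AND stock ≤ 16 — and every 'No match' example lacks it.
[brand: Corv, price: 35, stock: 18] → brand is Corv, stock = 18 → No match. [brand: Axo, price: 26, stock: 5] → brand is Axo, stock = 5 → Match. [brand: Belo, price: 2, stock: 17] → brand is Belo, stock = 17 → No match.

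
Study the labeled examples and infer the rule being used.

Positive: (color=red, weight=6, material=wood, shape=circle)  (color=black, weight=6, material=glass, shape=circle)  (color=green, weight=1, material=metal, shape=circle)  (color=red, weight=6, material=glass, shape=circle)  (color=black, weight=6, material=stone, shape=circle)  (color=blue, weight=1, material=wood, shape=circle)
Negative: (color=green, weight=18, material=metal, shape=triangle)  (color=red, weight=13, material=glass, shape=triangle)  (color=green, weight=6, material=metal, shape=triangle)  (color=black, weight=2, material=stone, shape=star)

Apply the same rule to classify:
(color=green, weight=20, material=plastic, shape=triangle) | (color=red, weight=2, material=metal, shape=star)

Negative, Negative

The classifier is using: shape is circle.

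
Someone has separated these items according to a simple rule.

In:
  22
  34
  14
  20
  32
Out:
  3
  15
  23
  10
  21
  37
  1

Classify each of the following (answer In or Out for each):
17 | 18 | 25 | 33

Every 'In' example satisfies: even AND at least 14. None of the 'Out' examples do.
17: Out (17 is odd, 17 ≥ 14). 18: In (18 is even, 18 ≥ 14). 25: Out (25 is odd, 25 ≥ 14). 33: Out (33 is odd, 33 ≥ 14).

Out, In, Out, Out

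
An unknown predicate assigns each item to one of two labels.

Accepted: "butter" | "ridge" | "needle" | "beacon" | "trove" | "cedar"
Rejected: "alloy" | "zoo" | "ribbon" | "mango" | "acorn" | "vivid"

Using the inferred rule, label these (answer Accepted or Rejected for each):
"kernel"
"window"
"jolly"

Accepted, Rejected, Rejected

Rule: contains 'e'. This holds for each 'Accepted' example and fails for each 'Rejected' one.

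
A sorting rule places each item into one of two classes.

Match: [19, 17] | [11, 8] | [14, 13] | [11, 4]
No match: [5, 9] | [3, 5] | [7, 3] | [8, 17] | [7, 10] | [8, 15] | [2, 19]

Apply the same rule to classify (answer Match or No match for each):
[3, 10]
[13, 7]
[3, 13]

No match, Match, No match

A rule that fits every label: first ≥ 9 — true of each 'Match' example, false of each 'No match' one.
[3, 10]: first 3 — fails the rule, so No match. [13, 7]: first 13 — meets the rule, so Match. [3, 13]: first 3 — fails the rule, so No match.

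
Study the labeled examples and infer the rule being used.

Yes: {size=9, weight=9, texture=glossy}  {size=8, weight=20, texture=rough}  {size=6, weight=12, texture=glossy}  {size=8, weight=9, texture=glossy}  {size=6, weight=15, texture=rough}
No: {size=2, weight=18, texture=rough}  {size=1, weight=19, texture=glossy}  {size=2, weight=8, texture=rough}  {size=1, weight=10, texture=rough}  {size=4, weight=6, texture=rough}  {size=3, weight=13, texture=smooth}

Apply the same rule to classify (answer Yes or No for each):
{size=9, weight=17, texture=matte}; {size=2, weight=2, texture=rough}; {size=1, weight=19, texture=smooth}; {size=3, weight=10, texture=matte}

Every 'Yes' example satisfies: size ≥ 6. None of the 'No' examples do.
{size=9, weight=17, texture=matte} — size = 9, hence Yes.
{size=2, weight=2, texture=rough} — size = 2, hence No.
{size=1, weight=19, texture=smooth} — size = 1, hence No.
{size=3, weight=10, texture=matte} — size = 3, hence No.

Yes, No, No, No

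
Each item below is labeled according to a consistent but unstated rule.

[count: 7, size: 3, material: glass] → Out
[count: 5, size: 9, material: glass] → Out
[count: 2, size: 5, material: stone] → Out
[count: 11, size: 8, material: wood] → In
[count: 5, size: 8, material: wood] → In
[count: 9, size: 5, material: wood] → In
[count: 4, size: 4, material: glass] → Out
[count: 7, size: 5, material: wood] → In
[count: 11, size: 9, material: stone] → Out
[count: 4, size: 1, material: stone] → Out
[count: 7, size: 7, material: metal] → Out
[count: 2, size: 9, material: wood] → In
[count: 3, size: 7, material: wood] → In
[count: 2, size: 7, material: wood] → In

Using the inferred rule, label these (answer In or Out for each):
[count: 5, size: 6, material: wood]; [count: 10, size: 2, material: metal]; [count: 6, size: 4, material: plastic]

In, Out, Out

The pattern is that an item is 'In' exactly when: material is wood.
[count: 5, size: 6, material: wood]: material is wood, meets the rule → In. [count: 10, size: 2, material: metal]: material is metal, fails this test → Out. [count: 6, size: 4, material: plastic]: material is plastic, fails this test → Out.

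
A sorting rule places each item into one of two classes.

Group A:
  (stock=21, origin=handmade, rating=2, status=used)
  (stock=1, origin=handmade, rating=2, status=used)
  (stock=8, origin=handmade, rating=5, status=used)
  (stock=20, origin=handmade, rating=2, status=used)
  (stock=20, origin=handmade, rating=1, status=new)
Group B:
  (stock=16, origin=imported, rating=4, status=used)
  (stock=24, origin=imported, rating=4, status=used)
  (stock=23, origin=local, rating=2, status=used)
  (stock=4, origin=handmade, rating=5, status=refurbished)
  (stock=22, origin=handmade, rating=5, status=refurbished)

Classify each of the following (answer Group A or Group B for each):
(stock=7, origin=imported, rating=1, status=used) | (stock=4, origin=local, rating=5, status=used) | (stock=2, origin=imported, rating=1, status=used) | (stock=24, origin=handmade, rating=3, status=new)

A rule that fits every label: status is not refurbished AND origin is handmade — true of each 'Group A' example, false of each 'Group B' one.
(stock=7, origin=imported, rating=1, status=used) — status is used, origin is imported, hence Group B. (stock=4, origin=local, rating=5, status=used) — status is used, origin is local, hence Group B. (stock=2, origin=imported, rating=1, status=used) — status is used, origin is imported, hence Group B. (stock=24, origin=handmade, rating=3, status=new) — status is new, origin is handmade, hence Group A.

Group B, Group B, Group B, Group A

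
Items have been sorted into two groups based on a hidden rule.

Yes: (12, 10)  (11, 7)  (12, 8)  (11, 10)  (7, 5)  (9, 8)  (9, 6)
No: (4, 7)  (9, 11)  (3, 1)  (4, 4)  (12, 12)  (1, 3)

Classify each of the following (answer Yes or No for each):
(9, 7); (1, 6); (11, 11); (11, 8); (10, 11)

The pattern is that an item is 'Yes' exactly when: first > second AND sum ≥ 8.
(9, 7) — 9 > 7, 9+7 = 16, hence Yes. (1, 6) — 1 < 6, 1+6 = 7, hence No. (11, 11) — 11 = 11, 11+11 = 22, hence No. (11, 8) — 11 > 8, 11+8 = 19, hence Yes. (10, 11) — 10 < 11, 10+11 = 21, hence No.

Yes, No, No, Yes, No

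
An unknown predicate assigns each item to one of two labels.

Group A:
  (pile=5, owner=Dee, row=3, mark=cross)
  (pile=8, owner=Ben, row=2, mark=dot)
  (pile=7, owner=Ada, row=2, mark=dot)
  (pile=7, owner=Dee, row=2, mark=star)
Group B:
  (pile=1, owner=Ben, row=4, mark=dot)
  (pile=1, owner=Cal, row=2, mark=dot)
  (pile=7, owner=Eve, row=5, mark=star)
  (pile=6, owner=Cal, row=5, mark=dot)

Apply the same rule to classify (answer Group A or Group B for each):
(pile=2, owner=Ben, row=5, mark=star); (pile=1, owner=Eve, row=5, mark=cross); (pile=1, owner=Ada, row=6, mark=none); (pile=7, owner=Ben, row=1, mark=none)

Every 'Group A' example satisfies: pile ≥ 5 AND row ≤ 3. None of the 'Group B' examples do.
(pile=2, owner=Ben, row=5, mark=star): pile = 2, row = 5 — does not fit, so Group B. (pile=1, owner=Eve, row=5, mark=cross): pile = 1, row = 5 — does not fit, so Group B. (pile=1, owner=Ada, row=6, mark=none): pile = 1, row = 6 — does not fit, so Group B. (pile=7, owner=Ben, row=1, mark=none): pile = 7, row = 1 — has this property, so Group A.

Group B, Group B, Group B, Group A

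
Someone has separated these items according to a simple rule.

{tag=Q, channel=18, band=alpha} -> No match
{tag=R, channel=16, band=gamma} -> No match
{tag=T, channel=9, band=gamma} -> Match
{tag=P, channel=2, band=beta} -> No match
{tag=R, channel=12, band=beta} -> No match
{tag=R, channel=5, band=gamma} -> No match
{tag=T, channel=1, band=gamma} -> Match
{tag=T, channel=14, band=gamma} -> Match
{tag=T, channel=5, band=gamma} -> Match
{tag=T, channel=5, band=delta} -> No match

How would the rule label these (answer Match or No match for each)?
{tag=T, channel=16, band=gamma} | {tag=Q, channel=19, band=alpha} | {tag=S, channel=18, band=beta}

The classifier is using: band is gamma AND tag is T.
Match: {tag=T, channel=16, band=gamma}, since band is gamma, tag is T.
No match: {tag=Q, channel=19, band=alpha}, since band is alpha, tag is Q.
No match: {tag=S, channel=18, band=beta}, since band is beta, tag is S.

Match, No match, No match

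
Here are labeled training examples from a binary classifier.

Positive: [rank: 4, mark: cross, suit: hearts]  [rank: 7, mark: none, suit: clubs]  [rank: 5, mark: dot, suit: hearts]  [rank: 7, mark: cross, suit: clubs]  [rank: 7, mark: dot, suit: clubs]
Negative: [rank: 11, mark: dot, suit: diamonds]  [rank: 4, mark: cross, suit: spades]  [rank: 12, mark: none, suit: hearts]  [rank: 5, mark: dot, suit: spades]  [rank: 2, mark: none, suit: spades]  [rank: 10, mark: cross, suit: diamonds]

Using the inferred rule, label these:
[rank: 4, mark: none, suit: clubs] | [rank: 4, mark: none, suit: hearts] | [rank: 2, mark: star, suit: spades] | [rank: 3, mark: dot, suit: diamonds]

Positive, Positive, Negative, Positive

The simplest hypothesis consistent with all the labels is: suit is not spades AND rank ≤ 7.
Positive: [rank: 4, mark: none, suit: clubs], since suit is clubs, rank = 4.
Positive: [rank: 4, mark: none, suit: hearts], since suit is hearts, rank = 4.
Negative: [rank: 2, mark: star, suit: spades], since suit is spades, rank = 2.
Positive: [rank: 3, mark: dot, suit: diamonds], since suit is diamonds, rank = 3.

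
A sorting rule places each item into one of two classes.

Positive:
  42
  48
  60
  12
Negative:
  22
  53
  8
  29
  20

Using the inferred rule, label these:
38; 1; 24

Rule: multiple of 3. This holds for each 'Positive' example and fails for each 'Negative' one.

Negative, Negative, Positive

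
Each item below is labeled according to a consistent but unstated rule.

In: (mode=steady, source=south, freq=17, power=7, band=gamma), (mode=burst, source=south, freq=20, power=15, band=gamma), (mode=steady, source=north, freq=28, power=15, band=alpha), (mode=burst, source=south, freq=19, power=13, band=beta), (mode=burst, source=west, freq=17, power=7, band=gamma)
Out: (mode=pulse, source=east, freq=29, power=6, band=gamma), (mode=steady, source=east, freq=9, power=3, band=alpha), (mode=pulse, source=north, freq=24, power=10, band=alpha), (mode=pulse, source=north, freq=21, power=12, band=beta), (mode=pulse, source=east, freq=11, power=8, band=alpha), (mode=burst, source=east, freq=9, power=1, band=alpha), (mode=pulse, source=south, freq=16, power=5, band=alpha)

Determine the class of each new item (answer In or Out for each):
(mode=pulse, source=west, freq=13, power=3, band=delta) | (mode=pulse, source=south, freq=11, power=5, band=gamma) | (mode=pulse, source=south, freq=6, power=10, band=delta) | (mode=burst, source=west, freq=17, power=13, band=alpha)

The classifier is using: power = 7 OR power ≥ 13.
(mode=pulse, source=west, freq=13, power=3, band=delta) — power = 3, hence Out.
(mode=pulse, source=south, freq=11, power=5, band=gamma) — power = 5, hence Out.
(mode=pulse, source=south, freq=6, power=10, band=delta) — power = 10, hence Out.
(mode=burst, source=west, freq=17, power=13, band=alpha) — power = 13, hence In.

Out, Out, Out, In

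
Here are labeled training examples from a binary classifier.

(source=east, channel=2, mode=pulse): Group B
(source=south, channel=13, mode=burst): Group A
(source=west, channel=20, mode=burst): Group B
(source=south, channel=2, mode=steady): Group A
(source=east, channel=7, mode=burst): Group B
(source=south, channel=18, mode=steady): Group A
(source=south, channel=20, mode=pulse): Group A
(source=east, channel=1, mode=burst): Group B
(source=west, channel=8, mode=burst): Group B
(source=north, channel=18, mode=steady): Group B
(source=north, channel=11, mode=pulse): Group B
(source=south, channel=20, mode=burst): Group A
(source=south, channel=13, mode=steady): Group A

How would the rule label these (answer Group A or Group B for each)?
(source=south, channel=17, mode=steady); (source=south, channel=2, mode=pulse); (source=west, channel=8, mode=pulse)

Group A, Group A, Group B

'Group A' ⟺ source is south.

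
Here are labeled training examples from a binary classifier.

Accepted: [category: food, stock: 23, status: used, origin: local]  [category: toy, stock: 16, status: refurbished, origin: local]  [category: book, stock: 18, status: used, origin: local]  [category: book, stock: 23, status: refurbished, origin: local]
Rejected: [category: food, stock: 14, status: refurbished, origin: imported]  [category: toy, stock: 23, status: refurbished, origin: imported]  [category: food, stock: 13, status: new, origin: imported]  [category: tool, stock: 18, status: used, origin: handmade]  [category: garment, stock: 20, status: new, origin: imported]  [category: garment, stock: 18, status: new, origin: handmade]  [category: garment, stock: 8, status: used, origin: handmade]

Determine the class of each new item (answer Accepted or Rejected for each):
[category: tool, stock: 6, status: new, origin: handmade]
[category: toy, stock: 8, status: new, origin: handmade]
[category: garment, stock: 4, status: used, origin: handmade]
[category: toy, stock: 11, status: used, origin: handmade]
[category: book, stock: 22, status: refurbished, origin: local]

One predicate separates the groups cleanly: origin is local.
[category: tool, stock: 6, status: new, origin: handmade] — origin is handmade, hence Rejected. [category: toy, stock: 8, status: new, origin: handmade] — origin is handmade, hence Rejected. [category: garment, stock: 4, status: used, origin: handmade] — origin is handmade, hence Rejected. [category: toy, stock: 11, status: used, origin: handmade] — origin is handmade, hence Rejected. [category: book, stock: 22, status: refurbished, origin: local] — origin is local, hence Accepted.

Rejected, Rejected, Rejected, Rejected, Accepted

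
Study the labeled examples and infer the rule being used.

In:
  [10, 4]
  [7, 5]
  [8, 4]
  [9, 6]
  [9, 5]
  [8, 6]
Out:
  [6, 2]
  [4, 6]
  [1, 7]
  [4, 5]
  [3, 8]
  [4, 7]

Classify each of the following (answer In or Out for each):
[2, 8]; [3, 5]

Out, Out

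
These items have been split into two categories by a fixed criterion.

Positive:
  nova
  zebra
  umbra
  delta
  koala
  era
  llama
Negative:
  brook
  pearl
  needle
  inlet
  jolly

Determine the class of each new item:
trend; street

The pattern is that an item is 'Positive' exactly when: ends with 'a'.

Negative, Negative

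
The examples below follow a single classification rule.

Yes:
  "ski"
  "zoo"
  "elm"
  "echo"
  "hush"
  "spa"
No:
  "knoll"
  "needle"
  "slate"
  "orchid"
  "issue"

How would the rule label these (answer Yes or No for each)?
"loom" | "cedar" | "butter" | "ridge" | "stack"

Yes, No, No, No, No

All 'Yes' examples share one property — length ≤ 4 — and every 'No' example lacks it.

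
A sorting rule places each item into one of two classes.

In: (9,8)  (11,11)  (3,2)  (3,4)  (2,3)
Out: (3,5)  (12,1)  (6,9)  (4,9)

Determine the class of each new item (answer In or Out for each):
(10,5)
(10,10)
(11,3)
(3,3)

Out, In, Out, In

'In' ⟺ |first − second| ≤ 1.
(10,5): Out (|10−5| = 5). (10,10): In (|10−10| = 0). (11,3): Out (|11−3| = 8). (3,3): In (|3−3| = 0).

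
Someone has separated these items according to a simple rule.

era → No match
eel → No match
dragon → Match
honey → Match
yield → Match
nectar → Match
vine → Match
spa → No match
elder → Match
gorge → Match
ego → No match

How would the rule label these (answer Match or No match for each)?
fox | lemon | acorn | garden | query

The pattern is that an item is 'Match' exactly when: length ≥ 4.
fox: length 3 — doesn't qualify, so No match.
lemon: length 5 — checks out, so Match.
acorn: length 5 — checks out, so Match.
garden: length 6 — checks out, so Match.
query: length 5 — checks out, so Match.

No match, Match, Match, Match, Match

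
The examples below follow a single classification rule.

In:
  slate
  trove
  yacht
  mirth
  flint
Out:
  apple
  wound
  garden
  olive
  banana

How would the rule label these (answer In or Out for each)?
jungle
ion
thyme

Out, Out, In

The pattern is that an item is 'In' exactly when: contains 't'.
jungle: no 't' — doesn't match, so Out.
ion: no 't' — doesn't match, so Out.
thyme: has 't' — meets the rule, so In.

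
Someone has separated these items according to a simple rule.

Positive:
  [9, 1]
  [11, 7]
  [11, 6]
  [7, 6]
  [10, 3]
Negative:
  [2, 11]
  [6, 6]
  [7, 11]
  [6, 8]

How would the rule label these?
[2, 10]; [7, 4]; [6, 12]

Negative, Positive, Negative

One predicate separates the groups cleanly: first > second.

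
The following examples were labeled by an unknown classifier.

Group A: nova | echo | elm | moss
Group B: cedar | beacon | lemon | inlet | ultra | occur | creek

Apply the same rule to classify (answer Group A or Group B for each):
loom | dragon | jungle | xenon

Group A, Group B, Group B, Group B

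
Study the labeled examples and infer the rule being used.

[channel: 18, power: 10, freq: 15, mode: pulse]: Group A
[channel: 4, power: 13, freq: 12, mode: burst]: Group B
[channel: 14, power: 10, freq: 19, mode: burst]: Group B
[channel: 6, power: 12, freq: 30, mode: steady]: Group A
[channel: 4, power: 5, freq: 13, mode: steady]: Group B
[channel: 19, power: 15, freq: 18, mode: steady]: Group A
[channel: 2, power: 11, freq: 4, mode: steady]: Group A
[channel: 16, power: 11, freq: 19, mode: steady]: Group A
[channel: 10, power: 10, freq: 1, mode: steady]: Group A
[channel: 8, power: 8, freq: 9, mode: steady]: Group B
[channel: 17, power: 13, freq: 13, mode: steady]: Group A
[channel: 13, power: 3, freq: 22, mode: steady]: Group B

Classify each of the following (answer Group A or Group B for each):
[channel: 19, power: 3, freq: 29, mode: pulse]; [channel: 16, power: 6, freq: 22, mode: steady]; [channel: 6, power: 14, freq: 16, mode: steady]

Group B, Group B, Group A

The simplest hypothesis consistent with all the labels is: mode is not burst AND power ≥ 10.
[channel: 19, power: 3, freq: 29, mode: pulse] — mode is pulse, power = 3, hence Group B.
[channel: 16, power: 6, freq: 22, mode: steady] — mode is steady, power = 6, hence Group B.
[channel: 6, power: 14, freq: 16, mode: steady] — mode is steady, power = 14, hence Group A.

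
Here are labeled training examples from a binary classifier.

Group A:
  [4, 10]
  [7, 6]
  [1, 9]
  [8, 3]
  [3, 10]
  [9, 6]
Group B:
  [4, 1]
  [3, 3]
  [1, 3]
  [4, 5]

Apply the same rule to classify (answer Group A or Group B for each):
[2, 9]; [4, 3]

Group A, Group B

The classifier is using: sum ≥ 10.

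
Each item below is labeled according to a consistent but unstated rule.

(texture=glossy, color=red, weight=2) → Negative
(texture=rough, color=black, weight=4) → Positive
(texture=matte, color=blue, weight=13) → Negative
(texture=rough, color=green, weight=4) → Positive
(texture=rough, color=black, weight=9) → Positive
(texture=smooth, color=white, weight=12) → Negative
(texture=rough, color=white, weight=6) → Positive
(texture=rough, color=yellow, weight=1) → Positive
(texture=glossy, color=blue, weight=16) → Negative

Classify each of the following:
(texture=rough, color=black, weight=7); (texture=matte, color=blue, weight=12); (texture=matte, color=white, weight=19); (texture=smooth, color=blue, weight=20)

Positive, Negative, Negative, Negative

Comparing the two groups points to one rule — texture is rough.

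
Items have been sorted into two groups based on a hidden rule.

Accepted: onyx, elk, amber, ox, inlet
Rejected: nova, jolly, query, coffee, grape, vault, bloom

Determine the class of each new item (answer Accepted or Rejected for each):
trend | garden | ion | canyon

One predicate separates the groups cleanly: starts with a vowel.
Rejected: trend, since starts with 't'. Rejected: garden, since starts with 'g'. Accepted: ion, since starts with 'i'. Rejected: canyon, since starts with 'c'.

Rejected, Rejected, Accepted, Rejected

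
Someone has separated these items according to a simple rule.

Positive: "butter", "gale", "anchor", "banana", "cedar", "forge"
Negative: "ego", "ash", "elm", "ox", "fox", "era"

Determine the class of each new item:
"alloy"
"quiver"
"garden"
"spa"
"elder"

Positive, Positive, Positive, Negative, Positive

The distinguishing property — length ≥ 4 — holds for all the 'Positive' cases and none of the 'Negative' cases.
"alloy": length 5, has this property → Positive. "quiver": length 6, has this property → Positive. "garden": length 6, has this property → Positive. "spa": length 3, doesn't qualify → Negative. "elder": length 5, has this property → Positive.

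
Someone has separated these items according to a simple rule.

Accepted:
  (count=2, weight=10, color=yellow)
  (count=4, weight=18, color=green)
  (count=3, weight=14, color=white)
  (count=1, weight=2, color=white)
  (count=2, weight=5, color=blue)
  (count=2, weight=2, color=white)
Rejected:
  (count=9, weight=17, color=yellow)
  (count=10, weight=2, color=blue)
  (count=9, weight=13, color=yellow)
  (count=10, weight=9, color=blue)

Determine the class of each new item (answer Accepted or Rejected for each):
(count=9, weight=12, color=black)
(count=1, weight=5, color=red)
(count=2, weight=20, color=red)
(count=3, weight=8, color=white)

Rejected, Accepted, Accepted, Accepted

One predicate separates the groups cleanly: count ≤ 4.
(count=9, weight=12, color=black) → count = 9 → Rejected. (count=1, weight=5, color=red) → count = 1 → Accepted. (count=2, weight=20, color=red) → count = 2 → Accepted. (count=3, weight=8, color=white) → count = 3 → Accepted.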